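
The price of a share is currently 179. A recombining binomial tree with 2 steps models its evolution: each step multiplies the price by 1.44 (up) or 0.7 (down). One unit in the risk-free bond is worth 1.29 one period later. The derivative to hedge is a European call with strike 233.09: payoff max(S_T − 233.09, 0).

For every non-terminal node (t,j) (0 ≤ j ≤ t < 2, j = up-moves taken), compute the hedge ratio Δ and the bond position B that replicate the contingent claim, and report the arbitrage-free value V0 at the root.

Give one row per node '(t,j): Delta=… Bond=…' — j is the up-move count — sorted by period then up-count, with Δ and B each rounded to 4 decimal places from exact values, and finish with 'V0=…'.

(0,0): Delta=0.6443 Bond=-62.5823
(1,0): Delta=0.0000 Bond=0.0000
(1,1): Delta=0.7239 Bond=-101.2561
V0=52.7480

Since d<R<u, set p* = (R−d)/(u−d) = 0.7973; price each node as the discounted p*-expectation of its children.
At expiry t=2: V(2,0)=0.0000, V(2,1)=0.0000, V(2,2)=138.0844
(1,0): S=125.3000. Δ = (V_up−V_dn)/(S_up−S_dn) = (0.0000−0.0000)/(180.4320−87.7100) = 0.0000. V = [p*·0.0000 + (1−p*)·0.0000]/1.29 = 0.0000. B = V − Δ·S = 0.0000.
(1,1): S=257.7600. Δ = (V_up−V_dn)/(S_up−S_dn) = (138.0844−0.0000)/(371.1744−180.4320) = 0.7239. V = [p*·138.0844 + (1−p*)·0.0000]/1.29 = 85.3444. B = V − Δ·S = -101.2561.
(0,0): S=179.0000. Δ = (V_up−V_dn)/(S_up−S_dn) = (85.3444−0.0000)/(257.7600−125.3000) = 0.6443. V = [p*·85.3444 + (1−p*)·0.0000]/1.29 = 52.7480. B = V − Δ·S = -62.5823.
Self-financing check: at every node Δ·S+B equals the discounted successor values.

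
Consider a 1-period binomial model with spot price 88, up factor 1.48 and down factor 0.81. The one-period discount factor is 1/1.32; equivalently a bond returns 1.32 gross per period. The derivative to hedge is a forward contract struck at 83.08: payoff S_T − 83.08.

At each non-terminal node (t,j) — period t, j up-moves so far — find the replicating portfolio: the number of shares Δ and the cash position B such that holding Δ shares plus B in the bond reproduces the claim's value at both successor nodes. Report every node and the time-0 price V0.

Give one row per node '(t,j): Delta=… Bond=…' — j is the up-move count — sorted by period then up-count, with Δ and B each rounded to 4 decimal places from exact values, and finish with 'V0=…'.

Under the risk-neutral measure, an up-move has probability p* = (R−d)/(u−d) = 0.7612 and values discount at R = 1.32.
Payoff layer (t=1): V(1,0)=-11.8000, V(1,1)=47.1600
  t=0,j=0: stock 88.0000 → up 130.2400 (V=47.1600), down 71.2800 (V=-11.8000). Price 25.0606; hedge Δ=1.0000, bond B=-62.9394.
The time-0 hedge costs 25.0606, which is the no-arbitrage price.

(0,0): Delta=1.0000 Bond=-62.9394
V0=25.0606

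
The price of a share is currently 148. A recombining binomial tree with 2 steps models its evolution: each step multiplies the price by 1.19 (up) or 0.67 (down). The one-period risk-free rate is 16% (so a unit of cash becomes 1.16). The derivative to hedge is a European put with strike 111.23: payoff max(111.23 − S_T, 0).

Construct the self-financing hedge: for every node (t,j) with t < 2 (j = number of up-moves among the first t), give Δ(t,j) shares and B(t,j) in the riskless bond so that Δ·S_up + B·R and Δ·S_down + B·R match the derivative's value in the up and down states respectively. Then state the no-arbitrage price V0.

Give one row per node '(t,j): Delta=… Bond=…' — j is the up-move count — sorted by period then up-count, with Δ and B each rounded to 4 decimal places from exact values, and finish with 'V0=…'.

The replicating-portfolio and risk-neutral prices coincide; use p* = (1.16−0.67)/(1.19−0.67) = 0.9423 for the latter.
At expiry t=2: V(2,0)=44.7928, V(2,1)=0.0000, V(2,2)=0.0000
  t=1,j=0: stock 99.1600 → up 118.0004 (V=0.0000), down 66.4372 (V=44.7928). Price 2.2278; hedge Δ=-0.8687, bond B=88.3678.
  t=1,j=1: stock 176.1200 → up 209.5828 (V=0.0000), down 118.0004 (V=0.0000). Price 0.0000; hedge Δ=0.0000, bond B=0.0000.
  t=0,j=0: stock 148.0000 → up 176.1200 (V=0.0000), down 99.1600 (V=2.2278). Price 0.1108; hedge Δ=-0.0289, bond B=4.3949.
The time-0 hedge costs 0.1108, which is the no-arbitrage price.

(0,0): Delta=-0.0289 Bond=4.3949
(1,0): Delta=-0.8687 Bond=88.3678
(1,1): Delta=0.0000 Bond=0.0000
V0=0.1108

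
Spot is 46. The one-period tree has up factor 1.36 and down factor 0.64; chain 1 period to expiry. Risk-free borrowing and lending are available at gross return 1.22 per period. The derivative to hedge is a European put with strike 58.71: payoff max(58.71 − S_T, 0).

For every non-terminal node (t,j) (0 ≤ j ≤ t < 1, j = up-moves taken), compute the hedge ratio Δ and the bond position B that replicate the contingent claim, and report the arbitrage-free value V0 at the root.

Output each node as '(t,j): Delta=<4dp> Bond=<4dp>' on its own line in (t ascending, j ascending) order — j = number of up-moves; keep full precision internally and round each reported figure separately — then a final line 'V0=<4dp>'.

(0,0): Delta=-0.8838 Bond=45.3179
V0=4.6651

Under the risk-neutral measure, an up-move has probability p* = (R−d)/(u−d) = 0.8056 and values discount at R = 1.22.
Payoff layer (t=1): V(1,0)=29.2700, V(1,1)=0.0000
(0,0): S=46.0000. Δ = (V_up−V_dn)/(S_up−S_dn) = (0.0000−29.2700)/(62.5600−29.4400) = -0.8838. V = [p*·0.0000 + (1−p*)·29.2700]/1.22 = 4.6651. B = V − Δ·S = 45.3179.
Root portfolio cost Δ·46+B reproduces V0=4.6651.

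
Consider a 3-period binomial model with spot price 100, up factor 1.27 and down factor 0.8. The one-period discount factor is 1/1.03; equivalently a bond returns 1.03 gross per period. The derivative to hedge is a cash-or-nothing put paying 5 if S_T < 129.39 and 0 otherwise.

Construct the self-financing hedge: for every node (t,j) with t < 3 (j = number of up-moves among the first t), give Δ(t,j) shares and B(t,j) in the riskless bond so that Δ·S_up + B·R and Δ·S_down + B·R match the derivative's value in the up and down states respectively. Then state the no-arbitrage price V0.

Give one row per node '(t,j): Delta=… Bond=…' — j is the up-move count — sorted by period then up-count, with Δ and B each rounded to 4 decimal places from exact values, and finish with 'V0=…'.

Since d<R<u, set p* = (R−d)/(u−d) = 0.4894; price each node as the discounted p*-expectation of its children.
Terminal values V(3,·): V(3,0)=5.0000, V(3,1)=5.0000, V(3,2)=5.0000, V(3,3)=0.0000
  t=2,j=0: stock 64.0000 → up 81.2800 (V=5.0000), down 51.2000 (V=5.0000). Price 4.8544; hedge Δ=0.0000, bond B=4.8544.
  t=2,j=1: stock 101.6000 → up 129.0320 (V=5.0000), down 81.2800 (V=5.0000). Price 4.8544; hedge Δ=0.0000, bond B=4.8544.
  t=2,j=2: stock 161.2900 → up 204.8383 (V=0.0000), down 129.0320 (V=5.0000). Price 2.4788; hedge Δ=-0.0660, bond B=13.1171.
  t=1,j=0: stock 80.0000 → up 101.6000 (V=4.8544), down 64.0000 (V=4.8544). Price 4.7130; hedge Δ=0.0000, bond B=4.7130.
  t=1,j=1: stock 127.0000 → up 161.2900 (V=2.4788), down 101.6000 (V=4.8544). Price 3.5843; hedge Δ=-0.0398, bond B=8.6387.
  t=0,j=0: stock 100.0000 → up 127.0000 (V=3.5843), down 80.0000 (V=4.7130). Price 4.0395; hedge Δ=-0.0240, bond B=6.4408.
Each (Δ,B) replicates both successor values, so the strategy is self-financing and V0 is arbitrage-free.

(0,0): Delta=-0.0240 Bond=6.4408
(1,0): Delta=0.0000 Bond=4.7130
(1,1): Delta=-0.0398 Bond=8.6387
(2,0): Delta=0.0000 Bond=4.8544
(2,1): Delta=0.0000 Bond=4.8544
(2,2): Delta=-0.0660 Bond=13.1171
V0=4.0395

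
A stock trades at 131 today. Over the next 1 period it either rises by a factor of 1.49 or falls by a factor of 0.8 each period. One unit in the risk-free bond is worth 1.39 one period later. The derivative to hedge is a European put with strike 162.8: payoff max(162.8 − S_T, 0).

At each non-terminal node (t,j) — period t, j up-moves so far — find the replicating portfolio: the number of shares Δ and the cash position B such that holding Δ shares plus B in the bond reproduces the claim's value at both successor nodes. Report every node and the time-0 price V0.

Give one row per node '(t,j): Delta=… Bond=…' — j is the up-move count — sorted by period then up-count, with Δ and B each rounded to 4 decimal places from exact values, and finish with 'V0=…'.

(0,0): Delta=-0.6417 Bond=90.1053
V0=6.0473

Risk-neutral probability p* = (R−d)/(u−d) = (1.39−0.8)/(1.49−0.8) = 0.8551.
Terminal values V(1,·): V(1,0)=58.0000, V(1,1)=0.0000
Node (0,0) S=131.0000: V=(p*·0.0000+(1−p*)·58.0000)/1.39=6.0473; Δ=(0.0000−58.0000)/(195.1900−104.8000)=-0.6417; B=V−Δ·S=90.1053
Root portfolio cost Δ·131+B reproduces V0=6.0473.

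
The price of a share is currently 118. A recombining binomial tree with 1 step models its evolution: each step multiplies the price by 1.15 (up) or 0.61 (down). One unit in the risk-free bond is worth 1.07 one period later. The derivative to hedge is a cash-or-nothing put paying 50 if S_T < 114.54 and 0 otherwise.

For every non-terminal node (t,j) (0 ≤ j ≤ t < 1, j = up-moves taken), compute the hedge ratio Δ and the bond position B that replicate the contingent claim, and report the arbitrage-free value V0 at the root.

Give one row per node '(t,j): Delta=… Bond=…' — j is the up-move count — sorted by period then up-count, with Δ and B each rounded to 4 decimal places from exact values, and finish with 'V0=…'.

(0,0): Delta=-0.7847 Bond=99.5154
V0=6.9228

Since d<R<u, set p* = (R−d)/(u−d) = 0.8519; price each node as the discounted p*-expectation of its children.
Payoff layer (t=1): V(1,0)=50.0000, V(1,1)=0.0000
  t=0,j=0: stock 118.0000 → up 135.7000 (V=0.0000), down 71.9800 (V=50.0000). Price 6.9228; hedge Δ=-0.7847, bond B=99.5154.
Root portfolio cost Δ·118+B reproduces V0=6.9228.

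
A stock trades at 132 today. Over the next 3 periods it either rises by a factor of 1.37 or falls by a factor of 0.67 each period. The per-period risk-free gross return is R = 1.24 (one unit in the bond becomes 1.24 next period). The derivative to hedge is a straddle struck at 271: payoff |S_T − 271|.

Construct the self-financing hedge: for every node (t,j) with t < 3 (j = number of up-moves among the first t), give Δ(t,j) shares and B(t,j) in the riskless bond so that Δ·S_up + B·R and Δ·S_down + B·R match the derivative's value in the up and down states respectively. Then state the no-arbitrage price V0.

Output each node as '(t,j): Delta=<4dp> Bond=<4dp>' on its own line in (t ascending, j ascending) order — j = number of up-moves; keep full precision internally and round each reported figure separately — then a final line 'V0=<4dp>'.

The replicating-portfolio and risk-neutral prices coincide; use p* = (1.24−0.67)/(1.37−0.67) = 0.8143 for the latter.
At expiry t=3: V(3,0)=231.2993, V(3,1)=189.8209, V(3,2)=105.0070, V(3,3)=68.4186
  t=2,j=0: stock 59.2548 → up 81.1791 (V=189.8209), down 39.7007 (V=231.2993). Price 159.2936; hedge Δ=-1.0000, bond B=218.5484.
  t=2,j=1: stock 121.1628 → up 165.9930 (V=105.0070), down 81.1791 (V=189.8209). Price 97.3856; hedge Δ=-1.0000, bond B=218.5484.
  t=2,j=2: stock 247.7508 → up 339.4186 (V=68.4186), down 165.9930 (V=105.0070). Price 60.6561; hedge Δ=-0.2110, bond B=112.9252.
  t=1,j=0: stock 88.4400 → up 121.1628 (V=97.3856), down 59.2548 (V=159.2936). Price 87.8087; hedge Δ=-1.0000, bond B=176.2487.
  t=1,j=1: stock 180.8400 → up 247.7508 (V=60.6561), down 121.1628 (V=97.3856). Price 54.4172; hedge Δ=-0.2901, bond B=106.8879.
  t=0,j=0: stock 132.0000 → up 180.8400 (V=54.4172), down 88.4400 (V=87.8087). Price 48.8859; hedge Δ=-0.3614, bond B=96.5880.
Root portfolio cost Δ·132+B reproduces V0=48.8859.

(0,0): Delta=-0.3614 Bond=96.5880
(1,0): Delta=-1.0000 Bond=176.2487
(1,1): Delta=-0.2901 Bond=106.8879
(2,0): Delta=-1.0000 Bond=218.5484
(2,1): Delta=-1.0000 Bond=218.5484
(2,2): Delta=-0.2110 Bond=112.9252
V0=48.8859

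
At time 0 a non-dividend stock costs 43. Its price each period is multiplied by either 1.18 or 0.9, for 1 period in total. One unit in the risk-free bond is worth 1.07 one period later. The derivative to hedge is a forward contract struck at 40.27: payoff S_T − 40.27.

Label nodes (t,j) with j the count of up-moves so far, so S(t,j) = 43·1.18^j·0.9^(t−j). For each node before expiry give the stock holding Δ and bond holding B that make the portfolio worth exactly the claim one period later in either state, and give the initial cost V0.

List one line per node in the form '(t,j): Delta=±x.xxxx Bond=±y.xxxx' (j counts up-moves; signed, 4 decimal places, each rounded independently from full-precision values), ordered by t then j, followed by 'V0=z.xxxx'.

(0,0): Delta=1.0000 Bond=-37.6355
V0=5.3645

Since d<R<u, set p* = (R−d)/(u−d) = 0.6071; price each node as the discounted p*-expectation of its children.
Terminal payoffs: V(1,0)=-1.5700, V(1,1)=10.4700
Node (0,0) S=43.0000: V=(p*·10.4700+(1−p*)·-1.5700)/1.07=5.3645; Δ=(10.4700−-1.5700)/(50.7400−38.7000)=1.0000; B=V−Δ·S=-37.6355
Each (Δ,B) replicates both successor values, so the strategy is self-financing and V0 is arbitrage-free.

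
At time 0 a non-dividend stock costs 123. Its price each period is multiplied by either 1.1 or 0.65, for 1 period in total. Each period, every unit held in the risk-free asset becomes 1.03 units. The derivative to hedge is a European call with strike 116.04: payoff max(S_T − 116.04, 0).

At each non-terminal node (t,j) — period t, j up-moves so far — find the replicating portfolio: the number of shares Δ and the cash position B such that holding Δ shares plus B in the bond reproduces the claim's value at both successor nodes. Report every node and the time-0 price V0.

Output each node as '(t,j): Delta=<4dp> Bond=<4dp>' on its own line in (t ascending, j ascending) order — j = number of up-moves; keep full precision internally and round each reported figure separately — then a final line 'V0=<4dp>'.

The replicating-portfolio and risk-neutral prices coincide; use p* = (1.03−0.65)/(1.1−0.65) = 0.8444 for the latter.
At expiry t=1: V(1,0)=0.0000, V(1,1)=19.2600
Node (0,0) S=123.0000: V=(p*·19.2600+(1−p*)·0.0000)/1.03=15.7903; Δ=(19.2600−0.0000)/(135.3000−79.9500)=0.3480; B=V−Δ·S=-27.0097
Check: Δ(0,0)·S0 + B(0,0) = 15.7903 = V0.

(0,0): Delta=0.3480 Bond=-27.0097
V0=15.7903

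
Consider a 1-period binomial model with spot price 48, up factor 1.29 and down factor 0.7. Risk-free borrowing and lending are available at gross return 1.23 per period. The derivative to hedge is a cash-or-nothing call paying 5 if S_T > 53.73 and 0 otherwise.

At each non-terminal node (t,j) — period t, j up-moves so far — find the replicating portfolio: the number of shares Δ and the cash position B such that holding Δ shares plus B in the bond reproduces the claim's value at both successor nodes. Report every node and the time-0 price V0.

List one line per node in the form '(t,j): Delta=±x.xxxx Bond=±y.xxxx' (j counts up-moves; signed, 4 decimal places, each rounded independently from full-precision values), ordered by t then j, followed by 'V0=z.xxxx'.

(0,0): Delta=0.1766 Bond=-4.8229
V0=3.6516

Under the risk-neutral measure, an up-move has probability p* = (R−d)/(u−d) = 0.8983 and values discount at R = 1.23.
Terminal values V(1,·): V(1,0)=0.0000, V(1,1)=5.0000
  t=0,j=0: stock 48.0000 → up 61.9200 (V=5.0000), down 33.6000 (V=0.0000). Price 3.6516; hedge Δ=0.1766, bond B=-4.8229.
Check: Δ(0,0)·S0 + B(0,0) = 3.6516 = V0.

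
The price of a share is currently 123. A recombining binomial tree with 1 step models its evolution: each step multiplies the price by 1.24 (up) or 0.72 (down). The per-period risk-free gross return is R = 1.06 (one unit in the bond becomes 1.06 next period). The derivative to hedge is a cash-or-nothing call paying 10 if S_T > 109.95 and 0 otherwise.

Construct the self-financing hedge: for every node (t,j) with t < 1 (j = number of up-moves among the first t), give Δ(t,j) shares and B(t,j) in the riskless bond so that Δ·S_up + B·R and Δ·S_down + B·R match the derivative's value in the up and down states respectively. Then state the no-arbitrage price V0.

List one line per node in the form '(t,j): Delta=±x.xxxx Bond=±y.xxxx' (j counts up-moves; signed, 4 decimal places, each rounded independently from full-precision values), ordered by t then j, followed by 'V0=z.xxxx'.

Under the risk-neutral measure, an up-move has probability p* = (R−d)/(u−d) = 0.6538 and values discount at R = 1.06.
Terminal payoffs: V(1,0)=0.0000, V(1,1)=10.0000
Node (0,0) S=123.0000: V=(p*·10.0000+(1−p*)·0.0000)/1.06=6.1684; Δ=(10.0000−0.0000)/(152.5200−88.5600)=0.1563; B=V−Δ·S=-13.0624
Root portfolio cost Δ·123+B reproduces V0=6.1684.

(0,0): Delta=0.1563 Bond=-13.0624
V0=6.1684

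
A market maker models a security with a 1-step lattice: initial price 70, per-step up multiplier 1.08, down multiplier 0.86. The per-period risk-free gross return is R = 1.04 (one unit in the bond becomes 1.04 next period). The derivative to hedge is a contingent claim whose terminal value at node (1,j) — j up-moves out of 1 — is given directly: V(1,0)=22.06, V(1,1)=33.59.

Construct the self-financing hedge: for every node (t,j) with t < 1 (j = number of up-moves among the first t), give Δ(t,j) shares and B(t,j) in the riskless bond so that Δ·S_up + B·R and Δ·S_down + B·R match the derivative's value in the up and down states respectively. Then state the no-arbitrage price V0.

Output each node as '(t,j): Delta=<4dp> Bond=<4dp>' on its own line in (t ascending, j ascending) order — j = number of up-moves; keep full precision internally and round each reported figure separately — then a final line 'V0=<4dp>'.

The replicating-portfolio and risk-neutral prices coincide; use p* = (1.04−0.86)/(1.08−0.86) = 0.8182 for the latter.
Terminal values V(1,·): V(1,0)=22.0600, V(1,1)=33.5900
(0,0): S=70.0000. Δ = (V_up−V_dn)/(S_up−S_dn) = (33.5900−22.0600)/(75.6000−60.2000) = 0.7487. V = [p*·33.5900 + (1−p*)·22.0600]/1.04 = 30.2823. B = V − Δ·S = -22.1267.
Root portfolio cost Δ·70+B reproduces V0=30.2823.

(0,0): Delta=0.7487 Bond=-22.1267
V0=30.2823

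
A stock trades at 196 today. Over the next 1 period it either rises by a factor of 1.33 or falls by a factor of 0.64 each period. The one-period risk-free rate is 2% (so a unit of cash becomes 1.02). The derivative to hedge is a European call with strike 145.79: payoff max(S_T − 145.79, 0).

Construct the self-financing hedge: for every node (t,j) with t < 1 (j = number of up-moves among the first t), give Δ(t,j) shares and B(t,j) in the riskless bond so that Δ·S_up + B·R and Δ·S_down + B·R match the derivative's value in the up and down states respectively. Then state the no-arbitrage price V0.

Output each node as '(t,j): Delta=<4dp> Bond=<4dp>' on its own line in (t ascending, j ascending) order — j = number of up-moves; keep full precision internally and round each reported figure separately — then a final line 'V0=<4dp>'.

(0,0): Delta=0.8495 Bond=-104.4751
V0=62.0321

The replicating-portfolio and risk-neutral prices coincide; use p* = (1.02−0.64)/(1.33−0.64) = 0.5507 for the latter.
Payoff layer (t=1): V(1,0)=0.0000, V(1,1)=114.8900
  t=0,j=0: stock 196.0000 → up 260.6800 (V=114.8900), down 125.4400 (V=0.0000). Price 62.0321; hedge Δ=0.8495, bond B=-104.4751.
Self-financing check: at every node Δ·S+B equals the discounted successor values.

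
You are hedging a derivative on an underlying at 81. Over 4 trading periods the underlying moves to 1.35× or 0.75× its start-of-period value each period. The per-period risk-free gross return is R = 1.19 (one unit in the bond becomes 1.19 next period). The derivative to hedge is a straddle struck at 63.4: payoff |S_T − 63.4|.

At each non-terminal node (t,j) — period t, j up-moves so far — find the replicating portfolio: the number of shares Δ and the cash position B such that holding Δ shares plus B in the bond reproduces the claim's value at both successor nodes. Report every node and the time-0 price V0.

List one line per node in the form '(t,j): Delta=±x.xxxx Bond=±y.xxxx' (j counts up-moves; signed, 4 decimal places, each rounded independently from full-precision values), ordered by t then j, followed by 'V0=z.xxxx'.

Since d<R<u, set p* = (R−d)/(u−d) = 0.7333; price each node as the discounted p*-expectation of its children.
Terminal values V(4,·): V(4,0)=37.7711, V(4,1)=17.2680, V(4,2)=19.6377, V(4,3)=86.0678, V(4,4)=205.6420
  t=3,j=0: stock 34.1719 → up 46.1320 (V=17.2680), down 25.6289 (V=37.7711). Price 19.1054; hedge Δ=-1.0000, bond B=53.2773.
  t=3,j=1: stock 61.5094 → up 83.0377 (V=19.6377), down 46.1320 (V=17.2680). Price 15.9712; hedge Δ=0.0642, bond B=12.0217.
  t=3,j=2: stock 110.7169 → up 149.4678 (V=86.0678), down 83.0377 (V=19.6377). Price 57.4396; hedge Δ=1.0000, bond B=-53.2773.
  t=3,j=3: stock 199.2904 → up 269.0420 (V=205.6420), down 149.4678 (V=86.0678). Price 146.0131; hedge Δ=1.0000, bond B=-53.2773.
  t=2,j=0: stock 45.5625 → up 61.5094 (V=15.9712), down 34.1719 (V=19.1054). Price 14.1235; hedge Δ=-0.1146, bond B=19.3472.
  t=2,j=1: stock 82.0125 → up 110.7169 (V=57.4396), down 61.5094 (V=15.9712). Price 38.9759; hedge Δ=0.8427, bond B=-30.1380.
  t=2,j=2: stock 147.6225 → up 199.2904 (V=146.0131), down 110.7169 (V=57.4396). Price 102.8517; hedge Δ=1.0000, bond B=-44.7708.
  t=1,j=0: stock 60.7500 → up 82.0125 (V=38.9759), down 45.5625 (V=14.1235). Price 27.1837; hedge Δ=0.6818, bond B=-14.2369.
  t=1,j=1: stock 109.3500 → up 147.6225 (V=102.8517), down 82.0125 (V=38.9759). Price 72.1161; hedge Δ=0.9736, bond B=-34.3435.
  t=0,j=0: stock 81.0000 → up 109.3500 (V=72.1161), down 60.7500 (V=27.1837). Price 50.5329; hedge Δ=0.9245, bond B=-24.3544.
The time-0 hedge costs 50.5329, which is the no-arbitrage price.

(0,0): Delta=0.9245 Bond=-24.3544
(1,0): Delta=0.6818 Bond=-14.2369
(1,1): Delta=0.9736 Bond=-34.3435
(2,0): Delta=-0.1146 Bond=19.3472
(2,1): Delta=0.8427 Bond=-30.1380
(2,2): Delta=1.0000 Bond=-44.7708
(3,0): Delta=-1.0000 Bond=53.2773
(3,1): Delta=0.0642 Bond=12.0217
(3,2): Delta=1.0000 Bond=-53.2773
(3,3): Delta=1.0000 Bond=-53.2773
V0=50.5329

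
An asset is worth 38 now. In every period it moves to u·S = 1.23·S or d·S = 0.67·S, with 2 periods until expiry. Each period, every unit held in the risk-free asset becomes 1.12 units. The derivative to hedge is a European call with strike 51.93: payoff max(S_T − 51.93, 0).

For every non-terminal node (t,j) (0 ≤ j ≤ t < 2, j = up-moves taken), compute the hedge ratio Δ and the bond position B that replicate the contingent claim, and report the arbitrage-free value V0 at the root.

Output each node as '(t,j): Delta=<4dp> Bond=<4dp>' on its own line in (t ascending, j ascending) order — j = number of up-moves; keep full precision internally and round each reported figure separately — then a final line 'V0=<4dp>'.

(0,0): Delta=0.1875 Bond=-4.2615
(1,0): Delta=0.0000 Bond=0.0000
(1,1): Delta=0.2124 Bond=-5.9396
V0=2.8622

The replicating-portfolio and risk-neutral prices coincide; use p* = (1.12−0.67)/(1.23−0.67) = 0.8036 for the latter.
Terminal values V(2,·): V(2,0)=0.0000, V(2,1)=0.0000, V(2,2)=5.5602
(1,0): S=25.4600. Δ = (V_up−V_dn)/(S_up−S_dn) = (0.0000−0.0000)/(31.3158−17.0582) = 0.0000. V = [p*·0.0000 + (1−p*)·0.0000]/1.12 = 0.0000. B = V − Δ·S = 0.0000.
(1,1): S=46.7400. Δ = (V_up−V_dn)/(S_up−S_dn) = (5.5602−0.0000)/(57.4902−31.3158) = 0.2124. V = [p*·5.5602 + (1−p*)·0.0000]/1.12 = 3.9893. B = V − Δ·S = -5.9396.
(0,0): S=38.0000. Δ = (V_up−V_dn)/(S_up−S_dn) = (3.9893−0.0000)/(46.7400−25.4600) = 0.1875. V = [p*·3.9893 + (1−p*)·0.0000]/1.12 = 2.8622. B = V − Δ·S = -4.2615.
The time-0 hedge costs 2.8622, which is the no-arbitrage price.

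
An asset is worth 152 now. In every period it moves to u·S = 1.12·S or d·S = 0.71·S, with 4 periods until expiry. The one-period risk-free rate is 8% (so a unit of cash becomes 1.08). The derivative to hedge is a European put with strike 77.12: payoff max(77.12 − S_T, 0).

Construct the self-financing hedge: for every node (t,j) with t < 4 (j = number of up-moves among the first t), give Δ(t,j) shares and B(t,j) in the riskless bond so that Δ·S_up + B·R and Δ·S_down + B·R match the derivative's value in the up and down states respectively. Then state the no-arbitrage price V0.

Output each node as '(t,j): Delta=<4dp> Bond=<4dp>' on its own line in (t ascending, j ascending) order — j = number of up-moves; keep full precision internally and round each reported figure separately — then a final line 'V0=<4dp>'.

(0,0): Delta=-0.0056 Bond=0.8903
(1,0): Delta=-0.0593 Bond=6.7645
(1,1): Delta=-0.0019 Bond=0.3341
(2,0): Delta=-0.4947 Bond=40.6667
(2,1): Delta=-0.0295 Bond=3.6990
(2,2): Delta=0.0000 Bond=0.0000
(3,0): Delta=-1.0000 Bond=71.4074
(3,1): Delta=-0.4601 Bond=40.9484
(3,2): Delta=0.0000 Bond=0.0000
(3,3): Delta=0.0000 Bond=0.0000
V0=0.0425

Risk-neutral probability p* = (R−d)/(u−d) = (1.08−0.71)/(1.12−0.71) = 0.9024.
Payoff layer (t=4): V(4,0)=38.4942, V(4,1)=16.1892, V(4,2)=0.0000, V(4,3)=0.0000, V(4,4)=0.0000
(3,0): S=54.4025. Δ = (V_up−V_dn)/(S_up−S_dn) = (16.1892−38.4942)/(60.9308−38.6258) = -1.0000. V = [p*·16.1892 + (1−p*)·38.4942]/1.08 = 17.0049. B = V − Δ·S = 71.4074.
(3,1): S=85.8180. Δ = (V_up−V_dn)/(S_up−S_dn) = (0.0000−16.1892)/(96.1161−60.9308) = -0.4601. V = [p*·0.0000 + (1−p*)·16.1892]/1.08 = 1.4624. B = V − Δ·S = 40.9484.
(3,2): S=135.3748. Δ = (V_up−V_dn)/(S_up−S_dn) = (0.0000−0.0000)/(151.6198−96.1161) = 0.0000. V = [p*·0.0000 + (1−p*)·0.0000]/1.08 = 0.0000. B = V − Δ·S = 0.0000.
(3,3): S=213.5491. Δ = (V_up−V_dn)/(S_up−S_dn) = (0.0000−0.0000)/(239.1749−151.6198) = 0.0000. V = [p*·0.0000 + (1−p*)·0.0000]/1.08 = 0.0000. B = V − Δ·S = 0.0000.
(2,0): S=76.6232. Δ = (V_up−V_dn)/(S_up−S_dn) = (1.4624−17.0049)/(85.8180−54.4025) = -0.4947. V = [p*·1.4624 + (1−p*)·17.0049]/1.08 = 2.7581. B = V − Δ·S = 40.6667.
(2,1): S=120.8704. Δ = (V_up−V_dn)/(S_up−S_dn) = (0.0000−1.4624)/(135.3748−85.8180) = -0.0295. V = [p*·0.0000 + (1−p*)·1.4624]/1.08 = 0.1321. B = V − Δ·S = 3.6990.
(2,2): S=190.6688. Δ = (V_up−V_dn)/(S_up−S_dn) = (0.0000−0.0000)/(213.5491−135.3748) = 0.0000. V = [p*·0.0000 + (1−p*)·0.0000]/1.08 = 0.0000. B = V − Δ·S = 0.0000.
(1,0): S=107.9200. Δ = (V_up−V_dn)/(S_up−S_dn) = (0.1321−2.7581)/(120.8704−76.6232) = -0.0593. V = [p*·0.1321 + (1−p*)·2.7581]/1.08 = 0.3595. B = V − Δ·S = 6.7645.
(1,1): S=170.2400. Δ = (V_up−V_dn)/(S_up−S_dn) = (0.0000−0.1321)/(190.6688−120.8704) = -0.0019. V = [p*·0.0000 + (1−p*)·0.1321]/1.08 = 0.0119. B = V − Δ·S = 0.3341.
(0,0): S=152.0000. Δ = (V_up−V_dn)/(S_up−S_dn) = (0.0119−0.3595)/(170.2400−107.9200) = -0.0056. V = [p*·0.0119 + (1−p*)·0.3595]/1.08 = 0.0425. B = V − Δ·S = 0.8903.
Root portfolio cost Δ·152+B reproduces V0=0.0425.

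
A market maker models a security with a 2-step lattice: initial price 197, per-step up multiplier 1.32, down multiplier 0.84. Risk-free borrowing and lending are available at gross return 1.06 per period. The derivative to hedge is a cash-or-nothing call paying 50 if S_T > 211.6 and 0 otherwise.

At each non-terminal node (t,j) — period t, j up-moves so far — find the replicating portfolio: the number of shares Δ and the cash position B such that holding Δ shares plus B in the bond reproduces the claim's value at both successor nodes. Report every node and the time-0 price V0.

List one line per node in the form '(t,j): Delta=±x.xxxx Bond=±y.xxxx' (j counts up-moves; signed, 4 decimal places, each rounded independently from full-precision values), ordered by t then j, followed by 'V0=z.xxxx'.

Since d<R<u, set p* = (R−d)/(u−d) = 0.4583; price each node as the discounted p*-expectation of its children.
At expiry t=2: V(2,0)=0.0000, V(2,1)=50.0000, V(2,2)=50.0000
(1,0): S=165.4800. Δ = (V_up−V_dn)/(S_up−S_dn) = (50.0000−0.0000)/(218.4336−139.0032) = 0.6295. V = [p*·50.0000 + (1−p*)·0.0000]/1.06 = 21.6195. B = V − Δ·S = -82.5472.
(1,1): S=260.0400. Δ = (V_up−V_dn)/(S_up−S_dn) = (50.0000−50.0000)/(343.2528−218.4336) = 0.0000. V = [p*·50.0000 + (1−p*)·50.0000]/1.06 = 47.1698. B = V − Δ·S = 47.1698.
(0,0): S=197.0000. Δ = (V_up−V_dn)/(S_up−S_dn) = (47.1698−21.6195)/(260.0400−165.4800) = 0.2702. V = [p*·47.1698 + (1−p*)·21.6195]/1.06 = 31.4435. B = V − Δ·S = -21.7864.
Self-financing check: at every node Δ·S+B equals the discounted successor values.

(0,0): Delta=0.2702 Bond=-21.7864
(1,0): Delta=0.6295 Bond=-82.5472
(1,1): Delta=0.0000 Bond=47.1698
V0=31.4435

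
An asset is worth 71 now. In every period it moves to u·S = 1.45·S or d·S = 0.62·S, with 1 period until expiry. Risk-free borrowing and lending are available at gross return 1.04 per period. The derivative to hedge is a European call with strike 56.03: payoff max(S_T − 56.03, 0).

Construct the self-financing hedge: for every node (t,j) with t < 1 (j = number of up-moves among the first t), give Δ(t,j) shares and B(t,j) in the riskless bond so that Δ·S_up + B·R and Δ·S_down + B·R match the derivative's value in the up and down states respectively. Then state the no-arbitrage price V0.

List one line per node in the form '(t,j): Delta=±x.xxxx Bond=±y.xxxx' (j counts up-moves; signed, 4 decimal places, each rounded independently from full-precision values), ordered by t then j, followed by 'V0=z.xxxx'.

(0,0): Delta=0.7962 Bond=-33.7006
V0=22.8295

The replicating-portfolio and risk-neutral prices coincide; use p* = (1.04−0.62)/(1.45−0.62) = 0.5060 for the latter.
Terminal values V(1,·): V(1,0)=0.0000, V(1,1)=46.9200
(0,0): S=71.0000. Δ = (V_up−V_dn)/(S_up−S_dn) = (46.9200−0.0000)/(102.9500−44.0200) = 0.7962. V = [p*·46.9200 + (1−p*)·0.0000]/1.04 = 22.8295. B = V − Δ·S = -33.7006.
Check: Δ(0,0)·S0 + B(0,0) = 22.8295 = V0.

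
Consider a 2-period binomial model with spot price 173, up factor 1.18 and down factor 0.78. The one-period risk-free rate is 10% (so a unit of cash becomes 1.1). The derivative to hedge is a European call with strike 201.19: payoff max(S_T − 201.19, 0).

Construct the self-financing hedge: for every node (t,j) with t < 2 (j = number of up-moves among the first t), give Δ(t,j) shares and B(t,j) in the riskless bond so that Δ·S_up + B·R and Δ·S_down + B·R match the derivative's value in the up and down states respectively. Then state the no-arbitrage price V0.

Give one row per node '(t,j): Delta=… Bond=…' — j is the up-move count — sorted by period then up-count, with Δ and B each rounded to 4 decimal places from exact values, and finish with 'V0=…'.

(0,0): Delta=0.4172 Bond=-51.1773
(1,0): Delta=0.0000 Bond=0.0000
(1,1): Delta=0.4861 Bond=-70.3688
V0=20.9958

Under the risk-neutral measure, an up-move has probability p* = (R−d)/(u−d) = 0.8000 and values discount at R = 1.1.
Terminal values V(2,·): V(2,0)=0.0000, V(2,1)=0.0000, V(2,2)=39.6952
  t=1,j=0: stock 134.9400 → up 159.2292 (V=0.0000), down 105.2532 (V=0.0000). Price 0.0000; hedge Δ=0.0000, bond B=0.0000.
  t=1,j=1: stock 204.1400 → up 240.8852 (V=39.6952), down 159.2292 (V=0.0000). Price 28.8692; hedge Δ=0.4861, bond B=-70.3688.
  t=0,j=0: stock 173.0000 → up 204.1400 (V=28.8692), down 134.9400 (V=0.0000). Price 20.9958; hedge Δ=0.4172, bond B=-51.1773.
The time-0 hedge costs 20.9958, which is the no-arbitrage price.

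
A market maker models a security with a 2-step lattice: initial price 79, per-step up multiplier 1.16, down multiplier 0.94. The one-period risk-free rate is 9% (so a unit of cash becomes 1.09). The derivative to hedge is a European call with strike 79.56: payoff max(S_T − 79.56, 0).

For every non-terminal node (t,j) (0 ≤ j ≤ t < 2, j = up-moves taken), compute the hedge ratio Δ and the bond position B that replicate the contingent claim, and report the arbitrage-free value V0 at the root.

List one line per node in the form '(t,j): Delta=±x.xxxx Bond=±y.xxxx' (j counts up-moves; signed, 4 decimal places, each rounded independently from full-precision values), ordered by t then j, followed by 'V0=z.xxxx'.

Since d<R<u, set p* = (R−d)/(u−d) = 0.6818; price each node as the discounted p*-expectation of its children.
Terminal values V(2,·): V(2,0)=0.0000, V(2,1)=6.5816, V(2,2)=26.7424
(1,0): S=74.2600. Δ = (V_up−V_dn)/(S_up−S_dn) = (6.5816−0.0000)/(86.1416−69.8044) = 0.4029. V = [p*·6.5816 + (1−p*)·0.0000]/1.09 = 4.1169. B = V − Δ·S = -25.7994.
(1,1): S=91.6400. Δ = (V_up−V_dn)/(S_up−S_dn) = (26.7424−6.5816)/(106.3024−86.1416) = 1.0000. V = [p*·26.7424 + (1−p*)·6.5816]/1.09 = 18.6492. B = V − Δ·S = -72.9908.
(0,0): S=79.0000. Δ = (V_up−V_dn)/(S_up−S_dn) = (18.6492−4.1169)/(91.6400−74.2600) = 0.8361. V = [p*·18.6492 + (1−p*)·4.1169]/1.09 = 12.8672. B = V − Δ·S = -53.1884.
Self-financing check: at every node Δ·S+B equals the discounted successor values.

(0,0): Delta=0.8361 Bond=-53.1884
(1,0): Delta=0.4029 Bond=-25.7994
(1,1): Delta=1.0000 Bond=-72.9908
V0=12.8672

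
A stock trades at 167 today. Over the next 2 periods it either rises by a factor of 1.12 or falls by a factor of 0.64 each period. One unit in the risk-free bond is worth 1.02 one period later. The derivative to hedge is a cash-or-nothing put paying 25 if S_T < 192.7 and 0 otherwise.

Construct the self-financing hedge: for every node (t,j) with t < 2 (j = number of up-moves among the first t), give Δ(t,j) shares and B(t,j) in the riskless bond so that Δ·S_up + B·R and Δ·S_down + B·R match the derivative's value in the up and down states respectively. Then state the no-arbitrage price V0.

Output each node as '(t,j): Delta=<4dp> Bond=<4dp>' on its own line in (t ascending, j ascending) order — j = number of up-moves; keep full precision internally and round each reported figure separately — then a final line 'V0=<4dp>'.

No-arbitrage ⇒ martingale measure with p* = (R−d)/(u−d) = 0.7917.
Terminal payoffs: V(2,0)=25.0000, V(2,1)=25.0000, V(2,2)=0.0000
Node (1,0) S=106.8800: V=(p*·25.0000+(1−p*)·25.0000)/1.02=24.5098; Δ=(25.0000−25.0000)/(119.7056−68.4032)=0.0000; B=V−Δ·S=24.5098
Node (1,1) S=187.0400: V=(p*·0.0000+(1−p*)·25.0000)/1.02=5.1062; Δ=(0.0000−25.0000)/(209.4848−119.7056)=-0.2785; B=V−Δ·S=57.1895
Node (0,0) S=167.0000: V=(p*·5.1062+(1−p*)·24.5098)/1.02=8.9692; Δ=(5.1062−24.5098)/(187.0400−106.8800)=-0.2421; B=V−Δ·S=49.3934
Each (Δ,B) replicates both successor values, so the strategy is self-financing and V0 is arbitrage-free.

(0,0): Delta=-0.2421 Bond=49.3934
(1,0): Delta=0.0000 Bond=24.5098
(1,1): Delta=-0.2785 Bond=57.1895
V0=8.9692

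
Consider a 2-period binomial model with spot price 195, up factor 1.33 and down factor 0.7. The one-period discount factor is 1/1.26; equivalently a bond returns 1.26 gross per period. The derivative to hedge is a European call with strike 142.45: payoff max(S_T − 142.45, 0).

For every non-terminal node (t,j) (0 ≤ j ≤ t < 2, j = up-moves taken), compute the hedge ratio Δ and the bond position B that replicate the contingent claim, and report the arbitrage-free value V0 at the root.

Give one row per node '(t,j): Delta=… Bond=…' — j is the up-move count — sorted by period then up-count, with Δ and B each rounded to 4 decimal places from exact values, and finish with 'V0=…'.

(0,0): Delta=0.9663 Bond=-82.7972
(1,0): Delta=0.4546 Bond=-34.4753
(1,1): Delta=1.0000 Bond=-113.0556
V0=105.6381

The replicating-portfolio and risk-neutral prices coincide; use p* = (1.26−0.7)/(1.33−0.7) = 0.8889 for the latter.
At expiry t=2: V(2,0)=0.0000, V(2,1)=39.0950, V(2,2)=202.4855
(1,0): S=136.5000. Δ = (V_up−V_dn)/(S_up−S_dn) = (39.0950−0.0000)/(181.5450−95.5500) = 0.4546. V = [p*·39.0950 + (1−p*)·0.0000]/1.26 = 27.5802. B = V − Δ·S = -34.4753.
(1,1): S=259.3500. Δ = (V_up−V_dn)/(S_up−S_dn) = (202.4855−39.0950)/(344.9355−181.5450) = 1.0000. V = [p*·202.4855 + (1−p*)·39.0950]/1.26 = 146.2944. B = V − Δ·S = -113.0556.
(0,0): S=195.0000. Δ = (V_up−V_dn)/(S_up−S_dn) = (146.2944−27.5802)/(259.3500−136.5000) = 0.9663. V = [p*·146.2944 + (1−p*)·27.5802]/1.26 = 105.6381. B = V − Δ·S = -82.7972.
Root portfolio cost Δ·195+B reproduces V0=105.6381.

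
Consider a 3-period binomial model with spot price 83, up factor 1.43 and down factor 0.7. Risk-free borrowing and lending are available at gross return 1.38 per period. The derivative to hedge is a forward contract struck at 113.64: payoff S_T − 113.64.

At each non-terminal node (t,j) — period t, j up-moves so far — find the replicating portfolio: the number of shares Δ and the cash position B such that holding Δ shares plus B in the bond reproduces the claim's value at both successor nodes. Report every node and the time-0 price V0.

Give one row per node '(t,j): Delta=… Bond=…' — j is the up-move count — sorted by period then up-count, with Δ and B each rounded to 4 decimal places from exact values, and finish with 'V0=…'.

(0,0): Delta=1.0000 Bond=-43.2408
(1,0): Delta=1.0000 Bond=-59.6723
(1,1): Delta=1.0000 Bond=-59.6723
(2,0): Delta=1.0000 Bond=-82.3478
(2,1): Delta=1.0000 Bond=-82.3478
(2,2): Delta=1.0000 Bond=-82.3478
V0=39.7592

No-arbitrage ⇒ martingale measure with p* = (R−d)/(u−d) = 0.9315.
Terminal values V(3,·): V(3,0)=-85.1710, V(3,1)=-55.4819, V(3,2)=5.1687, V(3,3)=129.0692
(2,0): S=40.6700. Δ = (V_up−V_dn)/(S_up−S_dn) = (-55.4819−-85.1710)/(58.1581−28.4690) = 1.0000. V = [p*·-55.4819 + (1−p*)·-85.1710]/1.38 = -41.6778. B = V − Δ·S = -82.3478.
(2,1): S=83.0830. Δ = (V_up−V_dn)/(S_up−S_dn) = (5.1687−-55.4819)/(118.8087−58.1581) = 1.0000. V = [p*·5.1687 + (1−p*)·-55.4819]/1.38 = 0.7352. B = V − Δ·S = -82.3478.
(2,2): S=169.7267. Δ = (V_up−V_dn)/(S_up−S_dn) = (129.0692−5.1687)/(242.7092−118.8087) = 1.0000. V = [p*·129.0692 + (1−p*)·5.1687]/1.38 = 87.3789. B = V − Δ·S = -82.3478.
(1,0): S=58.1000. Δ = (V_up−V_dn)/(S_up−S_dn) = (0.7352−-41.6778)/(83.0830−40.6700) = 1.0000. V = [p*·0.7352 + (1−p*)·-41.6778]/1.38 = -1.5723. B = V − Δ·S = -59.6723.
(1,1): S=118.6900. Δ = (V_up−V_dn)/(S_up−S_dn) = (87.3789−0.7352)/(169.7267−83.0830) = 1.0000. V = [p*·87.3789 + (1−p*)·0.7352]/1.38 = 59.0177. B = V − Δ·S = -59.6723.
(0,0): S=83.0000. Δ = (V_up−V_dn)/(S_up−S_dn) = (59.0177−-1.5723)/(118.6900−58.1000) = 1.0000. V = [p*·59.0177 + (1−p*)·-1.5723]/1.38 = 39.7592. B = V − Δ·S = -43.2408.
Check: Δ(0,0)·S0 + B(0,0) = 39.7592 = V0.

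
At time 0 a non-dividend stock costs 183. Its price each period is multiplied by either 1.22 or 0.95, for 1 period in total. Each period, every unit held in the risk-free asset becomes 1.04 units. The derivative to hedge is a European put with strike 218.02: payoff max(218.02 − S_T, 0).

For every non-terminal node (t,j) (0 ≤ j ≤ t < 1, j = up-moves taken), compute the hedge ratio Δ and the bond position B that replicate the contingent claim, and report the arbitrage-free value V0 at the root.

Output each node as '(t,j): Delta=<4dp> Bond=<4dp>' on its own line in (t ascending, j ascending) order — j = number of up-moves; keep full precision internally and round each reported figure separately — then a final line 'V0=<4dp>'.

Under the risk-neutral measure, an up-move has probability p* = (R−d)/(u−d) = 0.3333 and values discount at R = 1.04.
Payoff layer (t=1): V(1,0)=44.1700, V(1,1)=0.0000
Node (0,0) S=183.0000: V=(p*·0.0000+(1−p*)·44.1700)/1.04=28.3141; Δ=(0.0000−44.1700)/(223.2600−173.8500)=-0.8939; B=V−Δ·S=191.9067
The time-0 hedge costs 28.3141, which is the no-arbitrage price.

(0,0): Delta=-0.8939 Bond=191.9067
V0=28.3141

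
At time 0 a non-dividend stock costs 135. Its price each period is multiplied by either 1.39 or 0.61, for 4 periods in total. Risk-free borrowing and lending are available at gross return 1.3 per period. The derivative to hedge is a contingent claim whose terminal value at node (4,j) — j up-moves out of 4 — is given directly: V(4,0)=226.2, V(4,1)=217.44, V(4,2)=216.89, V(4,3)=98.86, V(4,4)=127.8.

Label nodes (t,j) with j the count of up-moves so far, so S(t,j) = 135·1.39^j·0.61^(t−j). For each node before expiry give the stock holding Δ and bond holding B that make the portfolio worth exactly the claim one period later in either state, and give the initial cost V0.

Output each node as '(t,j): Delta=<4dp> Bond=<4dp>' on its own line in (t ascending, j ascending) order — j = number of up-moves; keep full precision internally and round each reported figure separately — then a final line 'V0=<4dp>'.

Under the risk-neutral measure, an up-move has probability p* = (R−d)/(u−d) = 0.8846 and values discount at R = 1.3.
Payoff layer (t=4): V(4,0)=226.2000, V(4,1)=217.4400, V(4,2)=216.8900, V(4,3)=98.8600, V(4,4)=127.8000
  t=3,j=0: stock 30.6424 → up 42.5930 (V=217.4400), down 18.6919 (V=226.2000). Price 168.0391; hedge Δ=-0.3665, bond B=179.2698.
  t=3,j=1: stock 69.8246 → up 97.0561 (V=216.8900), down 42.5930 (V=217.4400). Price 166.8873; hedge Δ=-0.0101, bond B=167.5924.
  t=3,j=2: stock 159.1084 → up 221.1607 (V=98.8600), down 97.0561 (V=216.8900). Price 86.5222; hedge Δ=-0.9511, bond B=237.8427.
  t=3,j=3: stock 362.5586 → up 503.9564 (V=127.8000), down 221.1607 (V=98.8600). Price 95.7391; hedge Δ=0.1023, bond B=58.6365.
  t=2,j=0: stock 50.2335 → up 69.8246 (V=166.8873), down 30.6424 (V=168.0391). Price 128.4771; hedge Δ=-0.0294, bond B=129.9537.
  t=2,j=1: stock 114.4665 → up 159.1084 (V=86.5222), down 69.8246 (V=166.8873). Price 73.6885; hedge Δ=-0.9001, bond B=176.7207.
  t=2,j=2: stock 260.8335 → up 362.5586 (V=95.7391), down 159.1084 (V=86.5222). Price 72.8274; hedge Δ=0.0453, bond B=61.0109.
  t=1,j=0: stock 82.3500 → up 114.4665 (V=73.6885), down 50.2335 (V=128.4771). Price 61.5464; hedge Δ=-0.8530, bond B=131.7881.
  t=1,j=1: stock 187.6500 → up 260.8335 (V=72.8274), down 114.4665 (V=73.6885). Price 56.0975; hedge Δ=-0.0059, bond B=57.2015.
  t=0,j=0: stock 135.0000 → up 187.6500 (V=56.0975), down 82.3500 (V=61.5464). Price 43.6355; hedge Δ=-0.0517, bond B=50.6213.
Check: Δ(0,0)·S0 + B(0,0) = 43.6355 = V0.

(0,0): Delta=-0.0517 Bond=50.6213
(1,0): Delta=-0.8530 Bond=131.7881
(1,1): Delta=-0.0059 Bond=57.2015
(2,0): Delta=-0.0294 Bond=129.9537
(2,1): Delta=-0.9001 Bond=176.7207
(2,2): Delta=0.0453 Bond=61.0109
(3,0): Delta=-0.3665 Bond=179.2698
(3,1): Delta=-0.0101 Bond=167.5924
(3,2): Delta=-0.9511 Bond=237.8427
(3,3): Delta=0.1023 Bond=58.6365
V0=43.6355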